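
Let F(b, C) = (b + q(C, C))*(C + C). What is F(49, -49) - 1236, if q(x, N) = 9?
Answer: -6920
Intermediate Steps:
F(b, C) = 2*C*(9 + b) (F(b, C) = (b + 9)*(C + C) = (9 + b)*(2*C) = 2*C*(9 + b))
F(49, -49) - 1236 = 2*(-49)*(9 + 49) - 1236 = 2*(-49)*58 - 1236 = -5684 - 1236 = -6920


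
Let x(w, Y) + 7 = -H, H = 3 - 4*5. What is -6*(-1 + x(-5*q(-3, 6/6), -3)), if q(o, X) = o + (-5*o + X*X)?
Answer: -54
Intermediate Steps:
q(o, X) = X² - 4*o (q(o, X) = o + (-5*o + X²) = o + (X² - 5*o) = X² - 4*o)
H = -17 (H = 3 - 20 = -17)
x(w, Y) = 10 (x(w, Y) = -7 - 1*(-17) = -7 + 17 = 10)
-6*(-1 + x(-5*q(-3, 6/6), -3)) = -6*(-1 + 10) = -6*9 = -54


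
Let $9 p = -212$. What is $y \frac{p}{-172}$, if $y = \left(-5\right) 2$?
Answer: $- \frac{530}{387} \approx -1.3695$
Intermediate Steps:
$p = - \frac{212}{9}$ ($p = \frac{1}{9} \left(-212\right) = - \frac{212}{9} \approx -23.556$)
$y = -10$
$y \frac{p}{-172} = - 10 \left(- \frac{212}{9 \left(-172\right)}\right) = - 10 \left(\left(- \frac{212}{9}\right) \left(- \frac{1}{172}\right)\right) = \left(-10\right) \frac{53}{387} = - \frac{530}{387}$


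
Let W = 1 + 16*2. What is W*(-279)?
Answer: -9207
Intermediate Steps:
W = 33 (W = 1 + 32 = 33)
W*(-279) = 33*(-279) = -9207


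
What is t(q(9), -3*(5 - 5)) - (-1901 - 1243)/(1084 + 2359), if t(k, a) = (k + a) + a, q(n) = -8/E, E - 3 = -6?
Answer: 36976/10329 ≈ 3.5798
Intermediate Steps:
E = -3 (E = 3 - 6 = -3)
q(n) = 8/3 (q(n) = -8/(-3) = -8*(-⅓) = 8/3)
t(k, a) = k + 2*a (t(k, a) = (a + k) + a = k + 2*a)
t(q(9), -3*(5 - 5)) - (-1901 - 1243)/(1084 + 2359) = (8/3 + 2*(-3*(5 - 5))) - (-1901 - 1243)/(1084 + 2359) = (8/3 + 2*(-3*0)) - (-3144)/3443 = (8/3 + 2*0) - (-3144)/3443 = (8/3 + 0) - 1*(-3144/3443) = 8/3 + 3144/3443 = 36976/10329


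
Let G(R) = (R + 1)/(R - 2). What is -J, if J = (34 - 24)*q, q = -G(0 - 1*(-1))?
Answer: -20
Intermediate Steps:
G(R) = (1 + R)/(-2 + R)
q = 2 (q = -(1 + (0 - 1*(-1)))/(-2 + (0 - 1*(-1))) = -(1 + (0 + 1))/(-2 + (0 + 1)) = -(1 + 1)/(-2 + 1) = -2/(-1) = -(-1)*2 = -1*(-2) = 2)
J = 20 (J = (34 - 24)*2 = 10*2 = 20)
-J = -1*20 = -20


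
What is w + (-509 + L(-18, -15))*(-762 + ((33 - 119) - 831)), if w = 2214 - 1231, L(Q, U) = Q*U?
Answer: 402264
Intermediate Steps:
w = 983
w + (-509 + L(-18, -15))*(-762 + ((33 - 119) - 831)) = 983 + (-509 - 18*(-15))*(-762 + ((33 - 119) - 831)) = 983 + (-509 + 270)*(-762 + (-86 - 831)) = 983 - 239*(-762 - 917) = 983 - 239*(-1679) = 983 + 401281 = 402264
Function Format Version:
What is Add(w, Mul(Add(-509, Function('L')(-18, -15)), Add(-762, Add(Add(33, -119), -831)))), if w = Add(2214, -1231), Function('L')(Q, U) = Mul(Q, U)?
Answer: 402264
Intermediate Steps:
w = 983
Add(w, Mul(Add(-509, Function('L')(-18, -15)), Add(-762, Add(Add(33, -119), -831)))) = Add(983, Mul(Add(-509, Mul(-18, -15)), Add(-762, Add(Add(33, -119), -831)))) = Add(983, Mul(Add(-509, 270), Add(-762, Add(-86, -831)))) = Add(983, Mul(-239, Add(-762, -917))) = Add(983, Mul(-239, -1679)) = Add(983, 401281) = 402264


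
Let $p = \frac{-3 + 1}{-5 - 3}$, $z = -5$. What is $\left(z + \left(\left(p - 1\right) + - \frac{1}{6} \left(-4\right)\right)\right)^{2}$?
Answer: $\frac{3721}{144} \approx 25.84$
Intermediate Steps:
$p = \frac{1}{4}$ ($p = - \frac{2}{-8} = \left(-2\right) \left(- \frac{1}{8}\right) = \frac{1}{4} \approx 0.25$)
$\left(z + \left(\left(p - 1\right) + - \frac{1}{6} \left(-4\right)\right)\right)^{2} = \left(-5 + \left(\left(\frac{1}{4} - 1\right) + - \frac{1}{6} \left(-4\right)\right)\right)^{2} = \left(-5 - \left(\frac{3}{4} - \left(-1\right) \frac{1}{6} \left(-4\right)\right)\right)^{2} = \left(-5 - \frac{1}{12}\right)^{2} = \left(- \frac{61}{12}\right)^{2} = \frac{3721}{144}$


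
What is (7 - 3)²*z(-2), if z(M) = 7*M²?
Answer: 448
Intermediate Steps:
(7 - 3)²*z(-2) = (7 - 3)²*(7*(-2)²) = 4²*(7*4) = 16*28 = 448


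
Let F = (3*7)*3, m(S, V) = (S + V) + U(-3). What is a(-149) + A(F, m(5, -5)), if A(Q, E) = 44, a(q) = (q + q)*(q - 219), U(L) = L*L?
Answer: 109708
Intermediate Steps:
U(L) = L²
m(S, V) = 9 + S + V (m(S, V) = (S + V) + (-3)² = (S + V) + 9 = 9 + S + V)
F = 63 (F = 21*3 = 63)
a(q) = 2*q*(-219 + q) (a(q) = (2*q)*(-219 + q) = 2*q*(-219 + q))
a(-149) + A(F, m(5, -5)) = 2*(-149)*(-219 - 149) + 44 = 2*(-149)*(-368) + 44 = 109664 + 44 = 109708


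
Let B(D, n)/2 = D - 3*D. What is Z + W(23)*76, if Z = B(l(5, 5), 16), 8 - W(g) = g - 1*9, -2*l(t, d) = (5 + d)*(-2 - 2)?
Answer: -536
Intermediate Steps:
l(t, d) = 10 + 2*d (l(t, d) = -(5 + d)*(-2 - 2)/2 = -(5 + d)*(-4)/2 = -(-20 - 4*d)/2 = 10 + 2*d)
W(g) = 17 - g (W(g) = 8 - (g - 1*9) = 8 - (g - 9) = 8 - (-9 + g) = 8 + (9 - g) = 17 - g)
B(D, n) = -4*D (B(D, n) = 2*(D - 3*D) = 2*(-2*D) = -4*D)
Z = -80 (Z = -4*(10 + 2*5) = -4*(10 + 10) = -4*20 = -80)
Z + W(23)*76 = -80 + (17 - 1*23)*76 = -80 + (17 - 23)*76 = -80 - 6*76 = -80 - 456 = -536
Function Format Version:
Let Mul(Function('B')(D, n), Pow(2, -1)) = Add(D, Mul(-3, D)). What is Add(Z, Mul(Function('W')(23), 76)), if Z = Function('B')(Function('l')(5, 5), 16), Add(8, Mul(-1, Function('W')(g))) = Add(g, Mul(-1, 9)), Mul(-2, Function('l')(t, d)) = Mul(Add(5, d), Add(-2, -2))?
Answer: -536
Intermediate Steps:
Function('l')(t, d) = Add(10, Mul(2, d)) (Function('l')(t, d) = Mul(Rational(-1, 2), Mul(Add(5, d), Add(-2, -2))) = Mul(Rational(-1, 2), Mul(Add(5, d), -4)) = Mul(Rational(-1, 2), Add(-20, Mul(-4, d))) = Add(10, Mul(2, d)))
Function('W')(g) = Add(17, Mul(-1, g)) (Function('W')(g) = Add(8, Mul(-1, Add(g, Mul(-1, 9)))) = Add(8, Mul(-1, Add(g, -9))) = Add(8, Mul(-1, Add(-9, g))) = Add(8, Add(9, Mul(-1, g))) = Add(17, Mul(-1, g)))
Function('B')(D, n) = Mul(-4, D) (Function('B')(D, n) = Mul(2, Add(D, Mul(-3, D))) = Mul(2, Mul(-2, D)) = Mul(-4, D))
Z = -80 (Z = Mul(-4, Add(10, Mul(2, 5))) = Mul(-4, Add(10, 10)) = Mul(-4, 20) = -80)
Add(Z, Mul(Function('W')(23), 76)) = Add(-80, Mul(Add(17, Mul(-1, 23)), 76)) = Add(-80, Mul(Add(17, -23), 76)) = Add(-80, Mul(-6, 76)) = Add(-80, -456) = -536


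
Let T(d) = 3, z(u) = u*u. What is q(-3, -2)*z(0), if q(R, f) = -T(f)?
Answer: 0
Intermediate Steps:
z(u) = u²
q(R, f) = -3 (q(R, f) = -1*3 = -3)
q(-3, -2)*z(0) = -3*0² = -3*0 = 0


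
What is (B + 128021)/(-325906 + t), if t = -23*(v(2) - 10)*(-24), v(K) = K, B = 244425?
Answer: -186223/165161 ≈ -1.1275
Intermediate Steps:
t = -4416 (t = -23*(2 - 10)*(-24) = -23*(-8)*(-24) = 184*(-24) = -4416)
(B + 128021)/(-325906 + t) = (244425 + 128021)/(-325906 - 4416) = 372446/(-330322) = 372446*(-1/330322) = -186223/165161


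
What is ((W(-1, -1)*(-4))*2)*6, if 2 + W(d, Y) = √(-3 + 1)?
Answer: 96 - 48*I*√2 ≈ 96.0 - 67.882*I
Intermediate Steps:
W(d, Y) = -2 + I*√2 (W(d, Y) = -2 + √(-3 + 1) = -2 + √(-2) = -2 + I*√2)
((W(-1, -1)*(-4))*2)*6 = (((-2 + I*√2)*(-4))*2)*6 = ((8 - 4*I*√2)*2)*6 = (16 - 8*I*√2)*6 = 96 - 48*I*√2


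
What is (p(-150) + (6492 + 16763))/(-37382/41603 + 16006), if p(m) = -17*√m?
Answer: 967477765/665860236 - 3536255*I*√6/665860236 ≈ 1.453 - 0.013009*I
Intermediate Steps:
(p(-150) + (6492 + 16763))/(-37382/41603 + 16006) = (-85*I*√6 + (6492 + 16763))/(-37382/41603 + 16006) = (-85*I*√6 + 23255)/(-37382*1/41603 + 16006) = (-85*I*√6 + 23255)/(-37382/41603 + 16006) = (23255 - 85*I*√6)/(665860236/41603) = (23255 - 85*I*√6)*(41603/665860236) = 967477765/665860236 - 3536255*I*√6/665860236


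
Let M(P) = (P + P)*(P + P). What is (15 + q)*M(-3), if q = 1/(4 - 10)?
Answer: 534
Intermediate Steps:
M(P) = 4*P² (M(P) = (2*P)*(2*P) = 4*P²)
q = -⅙ (q = 1/(-6) = -⅙ ≈ -0.16667)
(15 + q)*M(-3) = (15 - ⅙)*(4*(-3)²) = 89*(4*9)/6 = (89/6)*36 = 534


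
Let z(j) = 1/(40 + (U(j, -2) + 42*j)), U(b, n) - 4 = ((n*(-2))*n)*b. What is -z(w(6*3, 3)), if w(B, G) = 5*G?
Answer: -1/554 ≈ -0.0018051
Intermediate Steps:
U(b, n) = 4 - 2*b*n² (U(b, n) = 4 + ((n*(-2))*n)*b = 4 + ((-2*n)*n)*b = 4 + (-2*n²)*b = 4 - 2*b*n²)
z(j) = 1/(44 + 34*j) (z(j) = 1/(40 + ((4 - 2*j*(-2)²) + 42*j)) = 1/(40 + ((4 - 2*j*4) + 42*j)) = 1/(40 + ((4 - 8*j) + 42*j)) = 1/(40 + (4 + 34*j)) = 1/(44 + 34*j))
-z(w(6*3, 3)) = -1/(2*(22 + 17*(5*3))) = -1/(2*(22 + 17*15)) = -1/(2*(22 + 255)) = -1/(2*277) = -1*1/554 = -1/554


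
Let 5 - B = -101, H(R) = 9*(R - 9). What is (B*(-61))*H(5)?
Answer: 232776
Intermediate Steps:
H(R) = -81 + 9*R (H(R) = 9*(-9 + R) = -81 + 9*R)
B = 106 (B = 5 - 1*(-101) = 5 + 101 = 106)
(B*(-61))*H(5) = (106*(-61))*(-81 + 9*5) = -6466*(-81 + 45) = -6466*(-36) = 232776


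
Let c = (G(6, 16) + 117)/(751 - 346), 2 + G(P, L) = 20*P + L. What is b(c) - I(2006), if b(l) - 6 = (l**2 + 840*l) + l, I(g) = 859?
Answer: -54358469/164025 ≈ -331.40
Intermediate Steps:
G(P, L) = -2 + L + 20*P (G(P, L) = -2 + (20*P + L) = -2 + (L + 20*P) = -2 + L + 20*P)
c = 251/405 (c = ((-2 + 16 + 20*6) + 117)/(751 - 346) = ((-2 + 16 + 120) + 117)/405 = (134 + 117)*(1/405) = 251*(1/405) = 251/405 ≈ 0.61975)
b(l) = 6 + l**2 + 841*l (b(l) = 6 + ((l**2 + 840*l) + l) = 6 + (l**2 + 841*l) = 6 + l**2 + 841*l)
b(c) - I(2006) = (6 + (251/405)**2 + 841*(251/405)) - 1*859 = (6 + 63001/164025 + 211091/405) - 859 = 86539006/164025 - 859 = -54358469/164025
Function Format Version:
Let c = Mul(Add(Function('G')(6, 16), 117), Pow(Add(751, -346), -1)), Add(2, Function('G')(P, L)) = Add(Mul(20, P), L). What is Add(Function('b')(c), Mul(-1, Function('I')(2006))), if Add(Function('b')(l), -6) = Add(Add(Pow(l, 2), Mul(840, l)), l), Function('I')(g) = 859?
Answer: Rational(-54358469, 164025) ≈ -331.40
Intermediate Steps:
Function('G')(P, L) = Add(-2, L, Mul(20, P)) (Function('G')(P, L) = Add(-2, Add(Mul(20, P), L)) = Add(-2, Add(L, Mul(20, P))) = Add(-2, L, Mul(20, P)))
c = Rational(251, 405) (c = Mul(Add(Add(-2, 16, Mul(20, 6)), 117), Pow(Add(751, -346), -1)) = Mul(Add(Add(-2, 16, 120), 117), Pow(405, -1)) = Mul(Add(134, 117), Rational(1, 405)) = Mul(251, Rational(1, 405)) = Rational(251, 405) ≈ 0.61975)
Function('b')(l) = Add(6, Pow(l, 2), Mul(841, l)) (Function('b')(l) = Add(6, Add(Add(Pow(l, 2), Mul(840, l)), l)) = Add(6, Add(Pow(l, 2), Mul(841, l))) = Add(6, Pow(l, 2), Mul(841, l)))
Add(Function('b')(c), Mul(-1, Function('I')(2006))) = Add(Add(6, Pow(Rational(251, 405), 2), Mul(841, Rational(251, 405))), Mul(-1, 859)) = Add(Add(6, Rational(63001, 164025), Rational(211091, 405)), -859) = Add(Rational(86539006, 164025), -859) = Rational(-54358469, 164025)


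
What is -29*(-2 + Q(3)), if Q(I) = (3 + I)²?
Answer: -986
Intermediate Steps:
-29*(-2 + Q(3)) = -29*(-2 + (3 + 3)²) = -29*(-2 + 6²) = -29*(-2 + 36) = -29*34 = -986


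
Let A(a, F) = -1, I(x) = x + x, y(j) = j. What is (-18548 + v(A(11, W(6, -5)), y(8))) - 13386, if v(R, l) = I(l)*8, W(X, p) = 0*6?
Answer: -31806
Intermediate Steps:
I(x) = 2*x
W(X, p) = 0
v(R, l) = 16*l (v(R, l) = (2*l)*8 = 16*l)
(-18548 + v(A(11, W(6, -5)), y(8))) - 13386 = (-18548 + 16*8) - 13386 = (-18548 + 128) - 13386 = -18420 - 13386 = -31806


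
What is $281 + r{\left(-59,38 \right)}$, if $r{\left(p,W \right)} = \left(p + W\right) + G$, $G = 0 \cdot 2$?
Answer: $260$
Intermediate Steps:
$G = 0$
$r{\left(p,W \right)} = W + p$ ($r{\left(p,W \right)} = \left(p + W\right) + 0 = \left(W + p\right) + 0 = W + p$)
$281 + r{\left(-59,38 \right)} = 281 + \left(38 - 59\right) = 281 - 21 = 260$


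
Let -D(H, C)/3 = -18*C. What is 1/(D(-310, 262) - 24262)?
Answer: -1/10114 ≈ -9.8873e-5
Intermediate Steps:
D(H, C) = 54*C (D(H, C) = -(-54)*C = 54*C)
1/(D(-310, 262) - 24262) = 1/(54*262 - 24262) = 1/(14148 - 24262) = 1/(-10114) = -1/10114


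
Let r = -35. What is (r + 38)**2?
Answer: 9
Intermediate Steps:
(r + 38)**2 = (-35 + 38)**2 = 3**2 = 9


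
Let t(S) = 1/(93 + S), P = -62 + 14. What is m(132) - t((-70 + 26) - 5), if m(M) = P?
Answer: -2113/44 ≈ -48.023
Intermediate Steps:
P = -48
m(M) = -48
m(132) - t((-70 + 26) - 5) = -48 - 1/(93 + ((-70 + 26) - 5)) = -48 - 1/(93 + (-44 - 5)) = -48 - 1/(93 - 49) = -48 - 1/44 = -2113/44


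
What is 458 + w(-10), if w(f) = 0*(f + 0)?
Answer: 458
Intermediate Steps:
w(f) = 0 (w(f) = 0*f = 0)
458 + w(-10) = 458 + 0 = 458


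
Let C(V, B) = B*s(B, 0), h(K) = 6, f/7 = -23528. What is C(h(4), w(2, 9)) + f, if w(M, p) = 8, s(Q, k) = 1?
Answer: -164688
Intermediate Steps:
f = -164696 (f = 7*(-23528) = -164696)
C(V, B) = B (C(V, B) = B*1 = B)
C(h(4), w(2, 9)) + f = 8 - 164696 = -164688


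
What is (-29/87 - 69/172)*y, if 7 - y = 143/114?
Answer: -248245/58824 ≈ -4.2201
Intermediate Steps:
y = 655/114 (y = 7 - 143/114 = 655/114 ≈ 5.7456)
(-29/87 - 69/172)*y = (-29/87 - 69/172)*(655/114) = (-29*1/87 - 69*1/172)*(655/114) = (-⅓ - 69/172)*(655/114) = -379/516*655/114 = -248245/58824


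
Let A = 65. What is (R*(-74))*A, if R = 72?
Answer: -346320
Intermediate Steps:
(R*(-74))*A = (72*(-74))*65 = -5328*65 = -346320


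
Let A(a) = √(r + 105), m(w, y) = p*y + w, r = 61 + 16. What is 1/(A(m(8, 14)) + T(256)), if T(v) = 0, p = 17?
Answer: √182/182 ≈ 0.074125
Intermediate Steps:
r = 77
m(w, y) = w + 17*y (m(w, y) = 17*y + w = w + 17*y)
A(a) = √182 (A(a) = √(77 + 105) = √182)
1/(A(m(8, 14)) + T(256)) = 1/(√182 + 0) = 1/(√182) = √182/182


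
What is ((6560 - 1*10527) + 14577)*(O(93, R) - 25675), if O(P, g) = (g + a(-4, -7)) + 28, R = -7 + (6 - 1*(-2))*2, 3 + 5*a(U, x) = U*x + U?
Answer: -271974618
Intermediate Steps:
a(U, x) = -3/5 + U/5 + U*x/5 (a(U, x) = -3/5 + (U*x + U)/5 = -3/5 + (U + U*x)/5 = -3/5 + (U/5 + U*x/5) = -3/5 + U/5 + U*x/5)
R = 9 (R = -7 + (6 + 2)*2 = -7 + 8*2 = -7 + 16 = 9)
O(P, g) = 161/5 + g (O(P, g) = (g + (-3/5 + (1/5)*(-4) + (1/5)*(-4)*(-7))) + 28 = (g + (-3/5 - 4/5 + 28/5)) + 28 = (g + 21/5) + 28 = (21/5 + g) + 28 = 161/5 + g)
((6560 - 1*10527) + 14577)*(O(93, R) - 25675) = ((6560 - 1*10527) + 14577)*((161/5 + 9) - 25675) = ((6560 - 10527) + 14577)*(206/5 - 25675) = (-3967 + 14577)*(-128169/5) = 10610*(-128169/5) = -271974618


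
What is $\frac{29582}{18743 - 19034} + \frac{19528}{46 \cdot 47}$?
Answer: $- \frac{29136818}{314571} \approx -92.624$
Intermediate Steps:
$\frac{29582}{18743 - 19034} + \frac{19528}{46 \cdot 47} = \frac{29582}{-291} + \frac{19528}{2162} = 29582 \left(- \frac{1}{291}\right) + 19528 \cdot \frac{1}{2162} = - \frac{29582}{291} + \frac{9764}{1081} = - \frac{29136818}{314571}$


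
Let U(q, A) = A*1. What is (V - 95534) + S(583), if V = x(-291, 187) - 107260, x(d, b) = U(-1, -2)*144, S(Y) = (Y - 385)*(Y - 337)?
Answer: -154374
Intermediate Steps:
U(q, A) = A
S(Y) = (-385 + Y)*(-337 + Y)
x(d, b) = -288 (x(d, b) = -2*144 = -288)
V = -107548 (V = -288 - 107260 = -107548)
(V - 95534) + S(583) = (-107548 - 95534) + (129745 + 583**2 - 722*583) = -203082 + (129745 + 339889 - 420926) = -203082 + 48708 = -154374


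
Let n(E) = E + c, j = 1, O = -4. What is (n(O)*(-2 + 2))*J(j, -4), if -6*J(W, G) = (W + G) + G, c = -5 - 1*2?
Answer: 0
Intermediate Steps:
c = -7 (c = -5 - 2 = -7)
n(E) = -7 + E (n(E) = E - 7 = -7 + E)
J(W, G) = -G/3 - W/6 (J(W, G) = -((W + G) + G)/6 = -((G + W) + G)/6 = -(W + 2*G)/6 = -G/3 - W/6)
(n(O)*(-2 + 2))*J(j, -4) = ((-7 - 4)*(-2 + 2))*(-⅓*(-4) - ⅙*1) = (-11*0)*(4/3 - ⅙) = 0*(7/6) = 0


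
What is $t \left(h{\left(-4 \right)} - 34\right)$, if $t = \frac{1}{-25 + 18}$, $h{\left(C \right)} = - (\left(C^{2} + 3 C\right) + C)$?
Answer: $\frac{34}{7} \approx 4.8571$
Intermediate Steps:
$h{\left(C \right)} = - C^{2} - 4 C$ ($h{\left(C \right)} = - (C^{2} + 4 C) = - C^{2} - 4 C$)
$t = - \frac{1}{7}$ ($t = \frac{1}{-7} = - \frac{1}{7} \approx -0.14286$)
$t \left(h{\left(-4 \right)} - 34\right) = - \frac{\left(-1\right) \left(-4\right) \left(4 - 4\right) - 34}{7} = - \frac{\left(-1\right) \left(-4\right) 0 - 34}{7} = - \frac{0 - 34}{7} = \left(- \frac{1}{7}\right) \left(-34\right) = \frac{34}{7}$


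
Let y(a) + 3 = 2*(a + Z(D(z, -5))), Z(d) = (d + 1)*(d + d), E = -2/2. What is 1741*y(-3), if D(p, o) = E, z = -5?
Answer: -15669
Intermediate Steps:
E = -1 (E = -2*½ = -1)
D(p, o) = -1
Z(d) = 2*d*(1 + d) (Z(d) = (1 + d)*(2*d) = 2*d*(1 + d))
y(a) = -3 + 2*a (y(a) = -3 + 2*(a + 2*(-1)*(1 - 1)) = -3 + 2*(a + 2*(-1)*0) = -3 + 2*(a + 0) = -3 + 2*a)
1741*y(-3) = 1741*(-3 + 2*(-3)) = 1741*(-3 - 6) = 1741*(-9) = -15669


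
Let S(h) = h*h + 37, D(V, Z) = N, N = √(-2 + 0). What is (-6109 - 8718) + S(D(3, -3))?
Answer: -14792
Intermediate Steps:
N = I*√2 (N = √(-2) = I*√2 ≈ 1.4142*I)
D(V, Z) = I*√2
S(h) = 37 + h² (S(h) = h² + 37 = 37 + h²)
(-6109 - 8718) + S(D(3, -3)) = (-6109 - 8718) + (37 + (I*√2)²) = -14827 + (37 - 2) = -14827 + 35 = -14792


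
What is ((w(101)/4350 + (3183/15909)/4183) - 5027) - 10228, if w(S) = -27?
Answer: -490670424371341/32164551050 ≈ -15255.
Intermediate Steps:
((w(101)/4350 + (3183/15909)/4183) - 5027) - 10228 = ((-27/4350 + (3183/15909)/4183) - 5027) - 10228 = ((-27*1/4350 + (3183*(1/15909))*(1/4183)) - 5027) - 10228 = ((-9/1450 + (1061/5303)*(1/4183)) - 5027) - 10228 = ((-9/1450 + 1061/22182449) - 5027) - 10228 = (-198103591/32164551050 - 5027) - 10228 = -161691396231941/32164551050 - 10228 = -490670424371341/32164551050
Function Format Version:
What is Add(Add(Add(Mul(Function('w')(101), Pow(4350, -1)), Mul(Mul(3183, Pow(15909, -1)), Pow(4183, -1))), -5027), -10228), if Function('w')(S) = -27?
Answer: Rational(-490670424371341, 32164551050) ≈ -15255.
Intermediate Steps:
Add(Add(Add(Mul(Function('w')(101), Pow(4350, -1)), Mul(Mul(3183, Pow(15909, -1)), Pow(4183, -1))), -5027), -10228) = Add(Add(Add(Mul(-27, Pow(4350, -1)), Mul(Mul(3183, Pow(15909, -1)), Pow(4183, -1))), -5027), -10228) = Add(Add(Add(Mul(-27, Rational(1, 4350)), Mul(Mul(3183, Rational(1, 15909)), Rational(1, 4183))), -5027), -10228) = Add(Add(Add(Rational(-9, 1450), Mul(Rational(1061, 5303), Rational(1, 4183))), -5027), -10228) = Add(Add(Add(Rational(-9, 1450), Rational(1061, 22182449)), -5027), -10228) = Add(Add(Rational(-198103591, 32164551050), -5027), -10228) = Add(Rational(-161691396231941, 32164551050), -10228) = Rational(-490670424371341, 32164551050)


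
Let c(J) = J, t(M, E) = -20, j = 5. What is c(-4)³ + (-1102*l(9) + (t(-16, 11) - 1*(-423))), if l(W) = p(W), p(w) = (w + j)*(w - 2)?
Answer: -107657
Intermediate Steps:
p(w) = (-2 + w)*(5 + w) (p(w) = (w + 5)*(w - 2) = (5 + w)*(-2 + w) = (-2 + w)*(5 + w))
l(W) = -10 + W² + 3*W
c(-4)³ + (-1102*l(9) + (t(-16, 11) - 1*(-423))) = (-4)³ + (-1102*(-10 + 9² + 3*9) + (-20 - 1*(-423))) = -64 + (-1102*(-10 + 81 + 27) + (-20 + 423)) = -64 + (-1102*98 + 403) = -64 + (-107996 + 403) = -64 - 107593 = -107657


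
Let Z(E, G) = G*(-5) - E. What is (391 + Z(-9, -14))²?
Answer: 220900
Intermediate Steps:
Z(E, G) = -E - 5*G (Z(E, G) = -5*G - E = -E - 5*G)
(391 + Z(-9, -14))² = (391 + (-1*(-9) - 5*(-14)))² = (391 + (9 + 70))² = (391 + 79)² = 470² = 220900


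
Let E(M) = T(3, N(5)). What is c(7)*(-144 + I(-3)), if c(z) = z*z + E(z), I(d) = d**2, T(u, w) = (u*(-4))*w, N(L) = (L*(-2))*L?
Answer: -87615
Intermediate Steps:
N(L) = -2*L**2 (N(L) = (-2*L)*L = -2*L**2)
T(u, w) = -4*u*w (T(u, w) = (-4*u)*w = -4*u*w)
E(M) = 600 (E(M) = -4*3*(-2*5**2) = -4*3*(-2*25) = -4*3*(-50) = 600)
c(z) = 600 + z**2 (c(z) = z*z + 600 = z**2 + 600 = 600 + z**2)
c(7)*(-144 + I(-3)) = (600 + 7**2)*(-144 + (-3)**2) = (600 + 49)*(-144 + 9) = 649*(-135) = -87615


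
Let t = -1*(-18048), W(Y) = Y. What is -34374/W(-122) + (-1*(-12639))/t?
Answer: 103653985/366976 ≈ 282.45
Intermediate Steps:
t = 18048
-34374/W(-122) + (-1*(-12639))/t = -34374/(-122) - 1*(-12639)/18048 = -34374*(-1/122) + 12639*(1/18048) = 17187/61 + 4213/6016 = 103653985/366976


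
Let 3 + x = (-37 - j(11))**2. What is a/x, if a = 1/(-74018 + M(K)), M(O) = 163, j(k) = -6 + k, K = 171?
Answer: -1/130058655 ≈ -7.6888e-9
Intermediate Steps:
x = 1761 (x = -3 + (-37 - (-6 + 11))**2 = -3 + (-37 - 1*5)**2 = -3 + (-37 - 5)**2 = -3 + (-42)**2 = -3 + 1764 = 1761)
a = -1/73855 (a = 1/(-74018 + 163) = 1/(-73855) = -1/73855 ≈ -1.3540e-5)
a/x = -1/73855/1761 = -1/73855*1/1761 = -1/130058655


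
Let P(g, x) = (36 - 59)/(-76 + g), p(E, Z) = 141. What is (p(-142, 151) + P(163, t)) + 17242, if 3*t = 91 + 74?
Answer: 1512298/87 ≈ 17383.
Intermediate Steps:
t = 55 (t = (91 + 74)/3 = (⅓)*165 = 55)
P(g, x) = -23/(-76 + g)
(p(-142, 151) + P(163, t)) + 17242 = (141 - 23/(-76 + 163)) + 17242 = (141 - 23/87) + 17242 = 12244/87 + 17242 = 1512298/87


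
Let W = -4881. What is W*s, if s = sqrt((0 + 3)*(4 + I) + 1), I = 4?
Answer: -24405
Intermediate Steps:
s = 5 (s = sqrt((0 + 3)*(4 + 4) + 1) = sqrt(3*8 + 1) = sqrt(24 + 1) = sqrt(25) = 5)
W*s = -4881*5 = -24405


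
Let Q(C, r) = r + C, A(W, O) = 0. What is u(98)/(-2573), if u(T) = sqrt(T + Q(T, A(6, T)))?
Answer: -14/2573 ≈ -0.0054411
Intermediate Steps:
Q(C, r) = C + r
u(T) = sqrt(2)*sqrt(T) (u(T) = sqrt(T + (T + 0)) = sqrt(T + T) = sqrt(2*T) = sqrt(2)*sqrt(T))
u(98)/(-2573) = (sqrt(2)*sqrt(98))/(-2573) = (sqrt(2)*(7*sqrt(2)))*(-1/2573) = 14*(-1/2573) = -14/2573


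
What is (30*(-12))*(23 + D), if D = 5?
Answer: -10080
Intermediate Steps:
(30*(-12))*(23 + D) = (30*(-12))*(23 + 5) = -360*28 = -10080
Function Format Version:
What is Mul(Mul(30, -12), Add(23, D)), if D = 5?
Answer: -10080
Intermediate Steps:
Mul(Mul(30, -12), Add(23, D)) = Mul(Mul(30, -12), Add(23, 5)) = Mul(-360, 28) = -10080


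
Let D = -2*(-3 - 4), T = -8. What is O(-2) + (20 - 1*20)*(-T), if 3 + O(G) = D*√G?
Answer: -3 + 14*I*√2 ≈ -3.0 + 19.799*I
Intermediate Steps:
D = 14 (D = -2*(-7) = 14)
O(G) = -3 + 14*√G
O(-2) + (20 - 1*20)*(-T) = (-3 + 14*√(-2)) + (20 - 1*20)*(-1*(-8)) = (-3 + 14*(I*√2)) + (20 - 20)*8 = (-3 + 14*I*√2) + 0*8 = (-3 + 14*I*√2) + 0 = -3 + 14*I*√2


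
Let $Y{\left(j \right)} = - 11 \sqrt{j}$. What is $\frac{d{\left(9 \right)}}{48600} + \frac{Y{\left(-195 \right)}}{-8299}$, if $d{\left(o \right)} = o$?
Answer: $\frac{1}{5400} + \frac{11 i \sqrt{195}}{8299} \approx 0.00018519 + 0.018509 i$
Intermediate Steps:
$\frac{d{\left(9 \right)}}{48600} + \frac{Y{\left(-195 \right)}}{-8299} = \frac{9}{48600} + \frac{\left(-11\right) \sqrt{-195}}{-8299} = 9 \cdot \frac{1}{48600} + - 11 i \sqrt{195} \left(- \frac{1}{8299}\right) = \frac{1}{5400} + - 11 i \sqrt{195} \left(- \frac{1}{8299}\right) = \frac{1}{5400} + \frac{11 i \sqrt{195}}{8299}$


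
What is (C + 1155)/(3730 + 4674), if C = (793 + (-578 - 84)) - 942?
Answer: 86/2101 ≈ 0.040933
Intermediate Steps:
C = -811 (C = (793 - 662) - 942 = 131 - 942 = -811)
(C + 1155)/(3730 + 4674) = (-811 + 1155)/(3730 + 4674) = 344/8404 = 344*(1/8404) = 86/2101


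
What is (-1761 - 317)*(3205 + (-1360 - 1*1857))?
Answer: 24936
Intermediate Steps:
(-1761 - 317)*(3205 + (-1360 - 1*1857)) = -2078*(3205 + (-1360 - 1857)) = -2078*(3205 - 3217) = -2078*(-12) = 24936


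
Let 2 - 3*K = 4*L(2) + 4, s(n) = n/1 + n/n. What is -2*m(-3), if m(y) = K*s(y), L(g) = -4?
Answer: 56/3 ≈ 18.667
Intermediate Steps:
s(n) = 1 + n (s(n) = n*1 + 1 = n + 1 = 1 + n)
K = 14/3 (K = ⅔ - (4*(-4) + 4)/3 = ⅔ - (-16 + 4)/3 = ⅔ - ⅓*(-12) = ⅔ + 4 = 14/3 ≈ 4.6667)
m(y) = 14/3 + 14*y/3 (m(y) = 14*(1 + y)/3 = 14/3 + 14*y/3)
-2*m(-3) = -2*(14/3 + (14/3)*(-3)) = -2*(14/3 - 14) = -2*(-28/3) = 56/3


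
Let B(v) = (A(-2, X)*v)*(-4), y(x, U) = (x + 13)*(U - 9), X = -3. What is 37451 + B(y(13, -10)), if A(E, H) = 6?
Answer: 49307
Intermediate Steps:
y(x, U) = (-9 + U)*(13 + x) (y(x, U) = (13 + x)*(-9 + U) = (-9 + U)*(13 + x))
B(v) = -24*v (B(v) = (6*v)*(-4) = -24*v)
37451 + B(y(13, -10)) = 37451 - 24*(-117 - 9*13 + 13*(-10) - 10*13) = 37451 - 24*(-117 - 117 - 130 - 130) = 37451 - 24*(-494) = 37451 + 11856 = 49307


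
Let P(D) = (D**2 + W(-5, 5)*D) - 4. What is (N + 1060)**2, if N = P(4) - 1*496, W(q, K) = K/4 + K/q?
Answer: 332929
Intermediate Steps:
W(q, K) = K/4 + K/q (W(q, K) = K*(1/4) + K/q = K/4 + K/q)
P(D) = -4 + D**2 + D/4 (P(D) = (D**2 + ((1/4)*5 + 5/(-5))*D) - 4 = (D**2 + (5/4 + 5*(-1/5))*D) - 4 = (D**2 + (5/4 - 1)*D) - 4 = (D**2 + D/4) - 4 = -4 + D**2 + D/4)
N = -483 (N = (-4 + 4**2 + (1/4)*4) - 1*496 = (-4 + 16 + 1) - 496 = 13 - 496 = -483)
(N + 1060)**2 = (-483 + 1060)**2 = 577**2 = 332929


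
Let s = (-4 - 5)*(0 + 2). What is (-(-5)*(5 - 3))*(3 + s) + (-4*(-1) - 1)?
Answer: -147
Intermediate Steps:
s = -18 (s = -9*2 = -18)
(-(-5)*(5 - 3))*(3 + s) + (-4*(-1) - 1) = (-(-5)*(5 - 3))*(3 - 18) + (-4*(-1) - 1) = -(-5)*2*(-15) + (4 - 1) = -1*(-10)*(-15) + 3 = 10*(-15) + 3 = -150 + 3 = -147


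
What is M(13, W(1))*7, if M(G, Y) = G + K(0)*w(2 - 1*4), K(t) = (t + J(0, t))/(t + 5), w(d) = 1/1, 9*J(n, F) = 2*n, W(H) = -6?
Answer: 91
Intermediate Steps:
J(n, F) = 2*n/9 (J(n, F) = (2*n)/9 = 2*n/9)
w(d) = 1
K(t) = t/(5 + t) (K(t) = (t + (2/9)*0)/(t + 5) = (t + 0)/(5 + t) = t/(5 + t))
M(G, Y) = G (M(G, Y) = G + (0/(5 + 0))*1 = G + (0/5)*1 = G + (0*(1/5))*1 = G + 0*1 = G + 0 = G)
M(13, W(1))*7 = 13*7 = 91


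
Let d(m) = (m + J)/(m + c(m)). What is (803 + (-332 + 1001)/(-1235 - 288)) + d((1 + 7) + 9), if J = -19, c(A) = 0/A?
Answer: 20776054/25891 ≈ 802.44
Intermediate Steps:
c(A) = 0
d(m) = (-19 + m)/m (d(m) = (m - 19)/(m + 0) = (-19 + m)/m)
(803 + (-332 + 1001)/(-1235 - 288)) + d((1 + 7) + 9) = (803 + (-332 + 1001)/(-1235 - 288)) + (-19 + ((1 + 7) + 9))/((1 + 7) + 9) = (803 + 669/(-1523)) + (-19 + (8 + 9))/(8 + 9) = (803 + 669*(-1/1523)) + (-19 + 17)/17 = (803 - 669/1523) + (1/17)*(-2) = 1222300/1523 - 2/17 = 20776054/25891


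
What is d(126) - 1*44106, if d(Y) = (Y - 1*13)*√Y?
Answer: -44106 + 339*√14 ≈ -42838.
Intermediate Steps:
d(Y) = √Y*(-13 + Y) (d(Y) = (Y - 13)*√Y = (-13 + Y)*√Y = √Y*(-13 + Y))
d(126) - 1*44106 = √126*(-13 + 126) - 1*44106 = (3*√14)*113 - 44106 = 339*√14 - 44106 = -44106 + 339*√14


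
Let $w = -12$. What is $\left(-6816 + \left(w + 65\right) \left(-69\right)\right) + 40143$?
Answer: $29670$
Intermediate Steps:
$\left(-6816 + \left(w + 65\right) \left(-69\right)\right) + 40143 = \left(-6816 + \left(-12 + 65\right) \left(-69\right)\right) + 40143 = \left(-6816 + 53 \left(-69\right)\right) + 40143 = \left(-6816 - 3657\right) + 40143 = -10473 + 40143 = 29670$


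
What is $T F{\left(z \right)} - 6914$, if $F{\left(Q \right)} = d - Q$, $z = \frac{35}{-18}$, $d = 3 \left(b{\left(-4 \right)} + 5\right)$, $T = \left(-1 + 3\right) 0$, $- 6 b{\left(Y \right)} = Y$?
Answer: $-6914$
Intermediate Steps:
$b{\left(Y \right)} = - \frac{Y}{6}$
$T = 0$ ($T = 2 \cdot 0 = 0$)
$d = 17$ ($d = 3 \left(\left(- \frac{1}{6}\right) \left(-4\right) + 5\right) = 3 \left(\frac{2}{3} + 5\right) = 3 \cdot \frac{17}{3} = 17$)
$z = - \frac{35}{18}$ ($z = 35 \left(- \frac{1}{18}\right) = - \frac{35}{18} \approx -1.9444$)
$F{\left(Q \right)} = 17 - Q$
$T F{\left(z \right)} - 6914 = 0 \left(17 - - \frac{35}{18}\right) - 6914 = 0 \left(17 + \frac{35}{18}\right) - 6914 = 0 \cdot \frac{341}{18} - 6914 = 0 - 6914 = -6914$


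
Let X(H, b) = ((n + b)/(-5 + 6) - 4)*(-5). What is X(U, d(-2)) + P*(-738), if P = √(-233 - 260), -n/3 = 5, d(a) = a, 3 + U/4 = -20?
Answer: 105 - 738*I*√493 ≈ 105.0 - 16386.0*I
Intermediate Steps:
U = -92 (U = -12 + 4*(-20) = -12 - 80 = -92)
n = -15 (n = -3*5 = -15)
P = I*√493 (P = √(-493) = I*√493 ≈ 22.204*I)
X(H, b) = 95 - 5*b (X(H, b) = ((-15 + b)/(-5 + 6) - 4)*(-5) = ((-15 + b)/1 - 4)*(-5) = ((-15 + b)*1 - 4)*(-5) = ((-15 + b) - 4)*(-5) = (-19 + b)*(-5) = 95 - 5*b)
X(U, d(-2)) + P*(-738) = (95 - 5*(-2)) + (I*√493)*(-738) = (95 + 10) - 738*I*√493 = 105 - 738*I*√493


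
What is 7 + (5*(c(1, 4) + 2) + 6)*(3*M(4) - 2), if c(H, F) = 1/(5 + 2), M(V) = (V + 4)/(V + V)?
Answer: 166/7 ≈ 23.714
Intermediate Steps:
M(V) = (4 + V)/(2*V) (M(V) = (4 + V)/((2*V)) = (4 + V)*(1/(2*V)) = (4 + V)/(2*V))
c(H, F) = ⅐ (c(H, F) = 1/7 = ⅐)
7 + (5*(c(1, 4) + 2) + 6)*(3*M(4) - 2) = 7 + (5*(⅐ + 2) + 6)*(3*((½)*(4 + 4)/4) - 2) = 7 + (5*(15/7) + 6)*(3*((½)*(¼)*8) - 2) = 7 + (75/7 + 6)*(3*1 - 2) = 7 + 117*(3 - 2)/7 = 7 + (117/7)*1 = 7 + 117/7 = 166/7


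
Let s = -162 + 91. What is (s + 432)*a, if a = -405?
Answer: -146205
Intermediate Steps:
s = -71
(s + 432)*a = (-71 + 432)*(-405) = 361*(-405) = -146205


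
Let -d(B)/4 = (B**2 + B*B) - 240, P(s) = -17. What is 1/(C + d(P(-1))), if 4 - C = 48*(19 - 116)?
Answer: 1/3308 ≈ 0.00030230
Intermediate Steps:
d(B) = 960 - 8*B**2 (d(B) = -4*((B**2 + B*B) - 240) = -4*((B**2 + B**2) - 240) = -4*(2*B**2 - 240) = -4*(-240 + 2*B**2) = 960 - 8*B**2)
C = 4660 (C = 4 - 48*(19 - 116) = 4 - 48*(-97) = 4 - 1*(-4656) = 4 + 4656 = 4660)
1/(C + d(P(-1))) = 1/(4660 + (960 - 8*(-17)**2)) = 1/(4660 + (960 - 8*289)) = 1/(4660 + (960 - 2312)) = 1/(4660 - 1352) = 1/3308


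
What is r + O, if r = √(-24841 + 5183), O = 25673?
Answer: 25673 + I*√19658 ≈ 25673.0 + 140.21*I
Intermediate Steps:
r = I*√19658 (r = √(-19658) = I*√19658 ≈ 140.21*I)
r + O = I*√19658 + 25673 = 25673 + I*√19658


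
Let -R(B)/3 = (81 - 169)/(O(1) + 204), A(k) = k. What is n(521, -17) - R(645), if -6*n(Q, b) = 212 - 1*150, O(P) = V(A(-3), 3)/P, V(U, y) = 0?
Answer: -593/51 ≈ -11.627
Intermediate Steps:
O(P) = 0 (O(P) = 0/P = 0)
n(Q, b) = -31/3 (n(Q, b) = -(212 - 1*150)/6 = -(212 - 150)/6 = -1/6*62 = -31/3)
R(B) = 22/17 (R(B) = -3*(81 - 169)/(0 + 204) = -(-264)/204 = -3*(-22/51) = 22/17)
n(521, -17) - R(645) = -31/3 - 1*22/17 = -31/3 - 22/17 = -593/51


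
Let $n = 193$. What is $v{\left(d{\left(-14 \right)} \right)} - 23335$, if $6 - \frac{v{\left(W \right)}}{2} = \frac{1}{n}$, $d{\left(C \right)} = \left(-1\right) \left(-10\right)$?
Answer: $- \frac{4501341}{193} \approx -23323.0$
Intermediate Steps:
$d{\left(C \right)} = 10$
$v{\left(W \right)} = \frac{2314}{193}$ ($v{\left(W \right)} = 12 - \frac{2}{193} = \frac{2314}{193}$)
$v{\left(d{\left(-14 \right)} \right)} - 23335 = \frac{2314}{193} - 23335 = - \frac{4501341}{193}$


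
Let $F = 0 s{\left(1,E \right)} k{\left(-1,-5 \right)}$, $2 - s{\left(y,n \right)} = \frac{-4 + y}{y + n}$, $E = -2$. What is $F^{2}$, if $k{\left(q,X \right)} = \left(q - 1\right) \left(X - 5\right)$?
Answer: $0$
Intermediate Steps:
$k{\left(q,X \right)} = \left(-1 + q\right) \left(-5 + X\right)$
$s{\left(y,n \right)} = 2 - \frac{-4 + y}{n + y}$ ($s{\left(y,n \right)} = 2 - \frac{-4 + y}{y + n} = 2 - \frac{-4 + y}{n + y}$)
$F = 0$ ($F = 0 \frac{4 + 1 + 2 \left(-2\right)}{-2 + 1} \left(5 - -5 - -5 - -5\right) = 0 \frac{4 + 1 - 4}{-1} \left(5 + 5 + 5 + 5\right) = 0 \left(\left(-1\right) 1\right) 20 = 0 \left(-1\right) 20 = 0 \cdot 20 = 0$)
$F^{2} = 0^{2} = 0$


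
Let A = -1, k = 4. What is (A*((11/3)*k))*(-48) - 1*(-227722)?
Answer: 228426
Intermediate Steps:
(A*((11/3)*k))*(-48) - 1*(-227722) = -11/3*4*(-48) - 1*(-227722) = -11*(⅓)*4*(-48) + 227722 = -11*4/3*(-48) + 227722 = -1*44/3*(-48) + 227722 = -44/3*(-48) + 227722 = 704 + 227722 = 228426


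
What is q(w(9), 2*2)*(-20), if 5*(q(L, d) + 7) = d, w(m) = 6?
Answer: 124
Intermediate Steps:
q(L, d) = -7 + d/5
q(w(9), 2*2)*(-20) = (-7 + (2*2)/5)*(-20) = (-7 + (⅕)*4)*(-20) = (-7 + ⅘)*(-20) = -31/5*(-20) = 124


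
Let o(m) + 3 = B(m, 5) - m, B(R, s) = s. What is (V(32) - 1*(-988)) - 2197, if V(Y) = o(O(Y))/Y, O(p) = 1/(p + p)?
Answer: -2475905/2048 ≈ -1208.9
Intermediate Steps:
O(p) = 1/(2*p)
o(m) = 2 - m (o(m) = -3 + (5 - m) = 2 - m)
V(Y) = (2 - 1/(2*Y))/Y
(V(32) - 1*(-988)) - 2197 = ((½)*(-1 + 4*32)/32² - 1*(-988)) - 2197 = ((½)*(1/1024)*(-1 + 128) + 988) - 2197 = ((½)*(1/1024)*127 + 988) - 2197 = (127/2048 + 988) - 2197 = 2023551/2048 - 2197 = -2475905/2048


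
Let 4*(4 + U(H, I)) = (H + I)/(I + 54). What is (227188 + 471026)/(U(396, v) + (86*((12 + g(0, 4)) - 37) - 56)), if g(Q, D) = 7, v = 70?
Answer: -173157072/398551 ≈ -434.47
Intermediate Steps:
U(H, I) = -4 + (H + I)/(4*(54 + I)) (U(H, I) = -4 + ((H + I)/(I + 54))/4 = -4 + ((H + I)/(54 + I))/4 = -4 + (H + I)/(4*(54 + I)))
(227188 + 471026)/(U(396, v) + (86*((12 + g(0, 4)) - 37) - 56)) = (227188 + 471026)/((-864 + 396 - 15*70)/(4*(54 + 70)) + (86*((12 + 7) - 37) - 56)) = 698214/((¼)*(-864 + 396 - 1050)/124 + (86*(19 - 37) - 56)) = 698214/((¼)*(1/124)*(-1518) + (86*(-18) - 56)) = 698214/(-759/248 + (-1548 - 56)) = 698214/(-759/248 - 1604) = 698214/(-398551/248) = 698214*(-248/398551) = -173157072/398551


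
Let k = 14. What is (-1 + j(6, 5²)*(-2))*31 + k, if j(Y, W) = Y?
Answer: -389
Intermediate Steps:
(-1 + j(6, 5²)*(-2))*31 + k = (-1 + 6*(-2))*31 + 14 = (-1 - 12)*31 + 14 = -13*31 + 14 = -403 + 14 = -389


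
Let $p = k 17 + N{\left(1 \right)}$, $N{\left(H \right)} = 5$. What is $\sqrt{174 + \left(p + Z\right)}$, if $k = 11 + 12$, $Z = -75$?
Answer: $3 \sqrt{55} \approx 22.249$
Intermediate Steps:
$k = 23$
$p = 396$ ($p = 23 \cdot 17 + 5 = 391 + 5 = 396$)
$\sqrt{174 + \left(p + Z\right)} = \sqrt{174 + \left(396 - 75\right)} = \sqrt{174 + 321} = \sqrt{495} = 3 \sqrt{55}$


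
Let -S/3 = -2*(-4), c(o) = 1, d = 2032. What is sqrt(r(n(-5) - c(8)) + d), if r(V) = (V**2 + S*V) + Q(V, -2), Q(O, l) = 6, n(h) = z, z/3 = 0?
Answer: sqrt(2063) ≈ 45.420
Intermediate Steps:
z = 0 (z = 3*0 = 0)
n(h) = 0
S = -24 (S = -(-6)*(-4) = -3*8 = -24)
r(V) = 6 + V**2 - 24*V (r(V) = (V**2 - 24*V) + 6 = 6 + V**2 - 24*V)
sqrt(r(n(-5) - c(8)) + d) = sqrt((6 + (0 - 1*1)**2 - 24*(0 - 1*1)) + 2032) = sqrt((6 + (0 - 1)**2 - 24*(0 - 1)) + 2032) = sqrt((6 + (-1)**2 - 24*(-1)) + 2032) = sqrt((6 + 1 + 24) + 2032) = sqrt(31 + 2032) = sqrt(2063)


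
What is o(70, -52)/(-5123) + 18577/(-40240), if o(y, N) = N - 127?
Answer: -87967011/206149520 ≈ -0.42671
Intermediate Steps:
o(y, N) = -127 + N
o(70, -52)/(-5123) + 18577/(-40240) = (-127 - 52)/(-5123) + 18577/(-40240) = -179*(-1/5123) + 18577*(-1/40240) = 179/5123 - 18577/40240 = -87967011/206149520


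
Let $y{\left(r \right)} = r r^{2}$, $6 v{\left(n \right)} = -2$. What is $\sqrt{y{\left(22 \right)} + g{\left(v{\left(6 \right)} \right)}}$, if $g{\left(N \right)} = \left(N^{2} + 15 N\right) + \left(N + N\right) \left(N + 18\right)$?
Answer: $\frac{\sqrt{95682}}{3} \approx 103.11$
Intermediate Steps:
$v{\left(n \right)} = - \frac{1}{3}$ ($v{\left(n \right)} = \frac{1}{6} \left(-2\right) = - \frac{1}{3}$)
$y{\left(r \right)} = r^{3}$
$g{\left(N \right)} = N^{2} + 15 N + 2 N \left(18 + N\right)$ ($g{\left(N \right)} = \left(N^{2} + 15 N\right) + 2 N \left(18 + N\right) = N^{2} + 15 N + 2 N \left(18 + N\right)$)
$\sqrt{y{\left(22 \right)} + g{\left(v{\left(6 \right)} \right)}} = \sqrt{22^{3} + 3 \left(- \frac{1}{3}\right) \left(17 - \frac{1}{3}\right)} = \sqrt{10648 + 3 \left(- \frac{1}{3}\right) \frac{50}{3}} = \sqrt{10648 - \frac{50}{3}} = \sqrt{\frac{31894}{3}} = \frac{\sqrt{95682}}{3}$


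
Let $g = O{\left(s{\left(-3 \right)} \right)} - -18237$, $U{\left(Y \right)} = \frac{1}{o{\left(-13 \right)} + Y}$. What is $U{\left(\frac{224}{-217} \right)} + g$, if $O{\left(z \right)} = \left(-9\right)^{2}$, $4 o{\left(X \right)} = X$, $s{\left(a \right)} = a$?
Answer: $\frac{9726734}{531} \approx 18318.0$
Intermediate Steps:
$o{\left(X \right)} = \frac{X}{4}$
$U{\left(Y \right)} = \frac{1}{- \frac{13}{4} + Y}$ ($U{\left(Y \right)} = \frac{1}{\frac{1}{4} \left(-13\right) + Y} = \frac{1}{- \frac{13}{4} + Y}$)
$O{\left(z \right)} = 81$
$g = 18318$ ($g = 81 - -18237 = 81 + 18237 = 18318$)
$U{\left(\frac{224}{-217} \right)} + g = \frac{4}{-13 + 4 \frac{224}{-217}} + 18318 = \frac{4}{-13 + 4 \cdot 224 \left(- \frac{1}{217}\right)} + 18318 = \frac{4}{-13 + 4 \left(- \frac{32}{31}\right)} + 18318 = \frac{4}{-13 - \frac{128}{31}} + 18318 = \frac{4}{- \frac{531}{31}} + 18318 = 4 \left(- \frac{31}{531}\right) + 18318 = - \frac{124}{531} + 18318 = \frac{9726734}{531}$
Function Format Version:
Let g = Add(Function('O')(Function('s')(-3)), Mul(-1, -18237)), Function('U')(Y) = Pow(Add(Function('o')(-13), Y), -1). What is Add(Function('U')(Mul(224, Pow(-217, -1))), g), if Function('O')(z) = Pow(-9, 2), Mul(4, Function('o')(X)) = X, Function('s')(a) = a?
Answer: Rational(9726734, 531) ≈ 18318.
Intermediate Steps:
Function('o')(X) = Mul(Rational(1, 4), X)
Function('U')(Y) = Pow(Add(Rational(-13, 4), Y), -1) (Function('U')(Y) = Pow(Add(Mul(Rational(1, 4), -13), Y), -1) = Pow(Add(Rational(-13, 4), Y), -1))
Function('O')(z) = 81
g = 18318 (g = Add(81, Mul(-1, -18237)) = Add(81, 18237) = 18318)
Add(Function('U')(Mul(224, Pow(-217, -1))), g) = Add(Mul(4, Pow(Add(-13, Mul(4, Mul(224, Pow(-217, -1)))), -1)), 18318) = Add(Mul(4, Pow(Add(-13, Mul(4, Mul(224, Rational(-1, 217)))), -1)), 18318) = Add(Mul(4, Pow(Add(-13, Mul(4, Rational(-32, 31))), -1)), 18318) = Add(Mul(4, Pow(Add(-13, Rational(-128, 31)), -1)), 18318) = Add(Mul(4, Pow(Rational(-531, 31), -1)), 18318) = Add(Mul(4, Rational(-31, 531)), 18318) = Add(Rational(-124, 531), 18318) = Rational(9726734, 531)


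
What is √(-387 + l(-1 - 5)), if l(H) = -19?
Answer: I*√406 ≈ 20.149*I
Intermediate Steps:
√(-387 + l(-1 - 5)) = √(-387 - 19) = √(-406) = I*√406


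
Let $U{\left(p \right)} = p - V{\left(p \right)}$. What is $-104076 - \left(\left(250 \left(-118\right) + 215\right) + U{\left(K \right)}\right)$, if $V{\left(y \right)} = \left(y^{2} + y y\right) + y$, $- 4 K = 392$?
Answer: $-55583$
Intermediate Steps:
$K = -98$ ($K = \left(- \frac{1}{4}\right) 392 = -98$)
$V{\left(y \right)} = y + 2 y^{2}$ ($V{\left(y \right)} = \left(y^{2} + y^{2}\right) + y = 2 y^{2} + y = y + 2 y^{2}$)
$U{\left(p \right)} = p - p \left(1 + 2 p\right)$
$-104076 - \left(\left(250 \left(-118\right) + 215\right) + U{\left(K \right)}\right) = -104076 - \left(\left(250 \left(-118\right) + 215\right) - 2 \left(-98\right)^{2}\right) = -104076 - \left(\left(-29500 + 215\right) - 19208\right) = -104076 - \left(-29285 - 19208\right) = -104076 - -48493 = -104076 + 48493 = -55583$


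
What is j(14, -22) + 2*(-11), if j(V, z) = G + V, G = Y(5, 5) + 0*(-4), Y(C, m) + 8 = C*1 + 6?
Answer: -5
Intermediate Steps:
Y(C, m) = -2 + C (Y(C, m) = -8 + (C*1 + 6) = -8 + (C + 6) = -8 + (6 + C) = -2 + C)
G = 3 (G = (-2 + 5) + 0*(-4) = 3 + 0 = 3)
j(V, z) = 3 + V
j(14, -22) + 2*(-11) = (3 + 14) + 2*(-11) = 17 - 22 = -5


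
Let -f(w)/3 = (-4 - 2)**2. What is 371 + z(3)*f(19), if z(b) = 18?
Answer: -1573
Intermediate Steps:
f(w) = -108 (f(w) = -3*(-4 - 2)**2 = -3*(-6)**2 = -3*36 = -108)
371 + z(3)*f(19) = 371 + 18*(-108) = 371 - 1944 = -1573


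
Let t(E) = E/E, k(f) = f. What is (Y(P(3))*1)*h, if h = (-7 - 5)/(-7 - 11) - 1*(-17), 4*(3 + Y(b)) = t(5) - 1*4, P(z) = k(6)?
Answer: -265/4 ≈ -66.250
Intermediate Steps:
P(z) = 6
t(E) = 1
Y(b) = -15/4 (Y(b) = -3 + (1 - 1*4)/4 = -3 + (1 - 4)/4 = -3 + (¼)*(-3) = -3 - ¾ = -15/4)
h = 53/3 (h = -12/(-18) + 17 = -12*(-1/18) + 17 = ⅔ + 17 = 53/3 ≈ 17.667)
(Y(P(3))*1)*h = -15/4*1*(53/3) = -15/4*53/3 = -265/4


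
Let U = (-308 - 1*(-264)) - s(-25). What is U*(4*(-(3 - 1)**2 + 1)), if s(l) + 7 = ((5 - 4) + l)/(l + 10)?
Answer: 2316/5 ≈ 463.20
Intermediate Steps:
s(l) = -7 + (1 + l)/(10 + l) (s(l) = -7 + ((5 - 4) + l)/(l + 10) = -7 + (1 + l)/(10 + l))
U = -193/5 (U = (-308 - 1*(-264)) - 3*(-23 - 2*(-25))/(10 - 25) = (-308 + 264) - 3*(-23 + 50)/(-15) = -44 - 3*(-1)*27/15 = -44 - 1*(-27/5) = -44 + 27/5 = -193/5 ≈ -38.600)
U*(4*(-(3 - 1)**2 + 1)) = -772*(-(3 - 1)**2 + 1)/5 = -772*(-1*2**2 + 1)/5 = -772*(-1*4 + 1)/5 = -772*(-4 + 1)/5 = -772*(-3)/5 = -193/5*(-12) = 2316/5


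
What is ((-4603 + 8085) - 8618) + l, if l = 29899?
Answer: 24763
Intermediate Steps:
((-4603 + 8085) - 8618) + l = ((-4603 + 8085) - 8618) + 29899 = (3482 - 8618) + 29899 = -5136 + 29899 = 24763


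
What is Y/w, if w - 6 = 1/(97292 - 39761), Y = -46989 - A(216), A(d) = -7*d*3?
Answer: -2442363543/345187 ≈ -7075.5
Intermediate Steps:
A(d) = -21*d
Y = -42453 (Y = -46989 - (-21)*216 = -46989 - 1*(-4536) = -46989 + 4536 = -42453)
w = 345187/57531 (w = 6 + 1/(97292 - 39761) = 6 + 1/57531 = 345187/57531 ≈ 6.0000)
Y/w = -42453/345187/57531 = -42453*57531/345187 = -2442363543/345187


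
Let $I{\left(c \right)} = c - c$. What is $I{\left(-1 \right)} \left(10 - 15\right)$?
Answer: $0$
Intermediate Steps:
$I{\left(c \right)} = 0$
$I{\left(-1 \right)} \left(10 - 15\right) = 0 \left(10 - 15\right) = 0 \left(-5\right) = 0$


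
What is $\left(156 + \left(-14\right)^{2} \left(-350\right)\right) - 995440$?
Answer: $-1063884$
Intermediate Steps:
$\left(156 + \left(-14\right)^{2} \left(-350\right)\right) - 995440 = \left(156 + 196 \left(-350\right)\right) - 995440 = \left(156 - 68600\right) - 995440 = -68444 - 995440 = -1063884$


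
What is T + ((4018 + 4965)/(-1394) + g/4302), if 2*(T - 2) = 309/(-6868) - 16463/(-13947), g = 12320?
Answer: -5702486718763/5631759436824 ≈ -1.0126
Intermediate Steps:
T = 491910245/191575992 (T = 2 + (309/(-6868) - 16463/(-13947))/2 = 2 + (309*(-1/6868) - 16463*(-1/13947))/2 = 2 + (-309/6868 + 16463/13947)/2 = 2 + (1/2)*(108758261/95787996) = 2 + 108758261/191575992 = 491910245/191575992 ≈ 2.5677)
T + ((4018 + 4965)/(-1394) + g/4302) = 491910245/191575992 + ((4018 + 4965)/(-1394) + 12320/4302) = 491910245/191575992 + (8983*(-1/1394) + 12320*(1/4302)) = 491910245/191575992 + (-8983/1394 + 6160/2151) = 491910245/191575992 - 10735393/2998494 = -5702486718763/5631759436824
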